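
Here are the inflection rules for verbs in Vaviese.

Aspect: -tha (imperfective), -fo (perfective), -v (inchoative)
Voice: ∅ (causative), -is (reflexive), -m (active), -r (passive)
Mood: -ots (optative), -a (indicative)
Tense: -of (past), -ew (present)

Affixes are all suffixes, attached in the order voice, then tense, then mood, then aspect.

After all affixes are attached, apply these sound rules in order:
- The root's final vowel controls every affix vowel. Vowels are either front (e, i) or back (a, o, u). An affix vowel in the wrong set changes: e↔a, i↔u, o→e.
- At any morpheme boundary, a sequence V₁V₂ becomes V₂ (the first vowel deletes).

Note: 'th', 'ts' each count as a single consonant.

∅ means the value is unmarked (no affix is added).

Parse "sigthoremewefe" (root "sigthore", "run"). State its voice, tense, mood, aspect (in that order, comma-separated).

active, present, indicative, perfective

Segment: sigthore-m-ew-a-fo.
voice: -m → active.
tense: -ew → present.
mood: -a → indicative.
aspect: -fo → perfective.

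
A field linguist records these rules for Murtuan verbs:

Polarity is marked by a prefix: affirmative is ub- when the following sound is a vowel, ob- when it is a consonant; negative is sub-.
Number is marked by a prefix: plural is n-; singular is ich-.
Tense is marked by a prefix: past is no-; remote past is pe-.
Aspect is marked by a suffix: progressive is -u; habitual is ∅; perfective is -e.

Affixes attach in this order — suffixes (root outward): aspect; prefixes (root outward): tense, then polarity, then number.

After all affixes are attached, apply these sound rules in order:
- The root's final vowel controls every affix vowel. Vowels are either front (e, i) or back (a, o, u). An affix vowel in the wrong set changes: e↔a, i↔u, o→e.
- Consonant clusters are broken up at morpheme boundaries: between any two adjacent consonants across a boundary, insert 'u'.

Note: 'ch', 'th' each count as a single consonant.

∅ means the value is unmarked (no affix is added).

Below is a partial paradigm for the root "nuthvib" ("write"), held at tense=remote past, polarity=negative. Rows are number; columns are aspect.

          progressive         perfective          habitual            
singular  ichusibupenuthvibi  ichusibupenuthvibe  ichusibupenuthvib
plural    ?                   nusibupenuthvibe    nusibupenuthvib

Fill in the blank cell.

nusibupenuthvibi

Attach tense remote past pe- → penuthvib.
Attach polarity negative sub- → subpenuthvib.
Attach number plural n- → nsubpenuthvib.
Attach aspect progressive -u → nsubpenuthvibu.
Apply vowel harmony: nsubpenuthvibu → nsibpenuthvibi.
Apply epenthesis: nsibpenuthvibi → nusibupenuthvibi.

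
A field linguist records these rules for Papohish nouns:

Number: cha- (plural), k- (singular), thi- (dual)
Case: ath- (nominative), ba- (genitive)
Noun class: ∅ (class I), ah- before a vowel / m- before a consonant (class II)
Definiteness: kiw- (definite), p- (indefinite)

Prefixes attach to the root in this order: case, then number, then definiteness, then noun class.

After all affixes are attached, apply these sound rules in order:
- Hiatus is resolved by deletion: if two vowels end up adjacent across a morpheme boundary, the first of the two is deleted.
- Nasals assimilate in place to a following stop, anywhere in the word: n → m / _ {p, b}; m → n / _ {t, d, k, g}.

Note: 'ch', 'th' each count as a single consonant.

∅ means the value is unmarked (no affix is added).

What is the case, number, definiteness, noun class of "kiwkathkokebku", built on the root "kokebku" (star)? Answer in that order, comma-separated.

nominative, singular, definite, class I

Segment: kiw-k-ath-kokebku.
case: ath- → nominative.
number: k- → singular.
definiteness: kiw- → definite.
noun class: ∅ → class I.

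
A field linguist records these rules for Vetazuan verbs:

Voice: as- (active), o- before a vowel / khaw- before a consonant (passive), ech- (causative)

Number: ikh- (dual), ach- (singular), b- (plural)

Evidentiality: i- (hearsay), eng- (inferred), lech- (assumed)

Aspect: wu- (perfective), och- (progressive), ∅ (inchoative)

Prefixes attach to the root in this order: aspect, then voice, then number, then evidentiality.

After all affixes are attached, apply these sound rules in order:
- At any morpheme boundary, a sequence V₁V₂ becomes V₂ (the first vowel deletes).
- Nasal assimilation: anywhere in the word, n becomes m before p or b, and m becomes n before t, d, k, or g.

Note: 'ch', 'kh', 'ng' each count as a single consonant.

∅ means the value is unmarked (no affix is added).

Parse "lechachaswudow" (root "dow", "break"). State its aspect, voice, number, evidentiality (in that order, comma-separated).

Segment: lech-ach-as-wu-dow.
aspect: wu- → perfective.
voice: as- → active.
number: ach- → singular.
evidentiality: lech- → assumed.

perfective, active, singular, assumed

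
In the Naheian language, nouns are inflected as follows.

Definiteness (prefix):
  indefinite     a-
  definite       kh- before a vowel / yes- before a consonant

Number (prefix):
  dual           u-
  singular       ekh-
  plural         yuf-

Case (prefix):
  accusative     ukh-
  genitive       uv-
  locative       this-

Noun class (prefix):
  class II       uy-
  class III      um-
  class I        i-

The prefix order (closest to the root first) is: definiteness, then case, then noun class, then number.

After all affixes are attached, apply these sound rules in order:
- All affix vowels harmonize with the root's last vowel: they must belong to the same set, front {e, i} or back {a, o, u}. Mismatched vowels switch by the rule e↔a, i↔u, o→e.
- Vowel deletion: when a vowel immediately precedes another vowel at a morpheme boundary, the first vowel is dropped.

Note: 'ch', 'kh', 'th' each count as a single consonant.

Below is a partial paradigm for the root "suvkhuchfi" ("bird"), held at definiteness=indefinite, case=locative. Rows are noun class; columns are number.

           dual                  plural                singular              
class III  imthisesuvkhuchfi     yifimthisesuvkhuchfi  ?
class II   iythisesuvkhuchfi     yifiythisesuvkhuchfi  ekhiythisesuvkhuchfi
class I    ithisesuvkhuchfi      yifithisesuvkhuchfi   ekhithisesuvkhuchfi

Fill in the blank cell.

ekhimthisesuvkhuchfi

Attach definiteness indefinite a- → asuvkhuchfi.
Attach case locative this- → thisasuvkhuchfi.
Attach noun class class III um- → umthisasuvkhuchfi.
Attach number singular ekh- → ekhumthisasuvkhuchfi.
Apply vowel harmony: ekhumthisasuvkhuchfi → ekhimthisesuvkhuchfi.
Vowel deletion: no change.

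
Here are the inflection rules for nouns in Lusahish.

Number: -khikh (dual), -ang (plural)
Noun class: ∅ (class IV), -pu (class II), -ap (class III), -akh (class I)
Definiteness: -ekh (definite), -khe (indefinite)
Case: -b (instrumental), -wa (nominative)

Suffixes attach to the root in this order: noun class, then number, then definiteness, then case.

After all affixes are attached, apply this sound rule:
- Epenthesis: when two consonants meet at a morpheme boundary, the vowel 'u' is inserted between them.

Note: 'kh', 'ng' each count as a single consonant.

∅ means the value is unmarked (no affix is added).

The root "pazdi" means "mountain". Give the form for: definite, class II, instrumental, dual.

Attach noun class class II -pu → pazdipu.
Attach number dual -khikh → pazdipukhikh.
Attach definiteness definite -ekh → pazdipukhikhekh.
Attach case instrumental -b → pazdipukhikhekhb.
Apply epenthesis: pazdipukhikhekhb → pazdipukhikhekhub.

pazdipukhikhekhub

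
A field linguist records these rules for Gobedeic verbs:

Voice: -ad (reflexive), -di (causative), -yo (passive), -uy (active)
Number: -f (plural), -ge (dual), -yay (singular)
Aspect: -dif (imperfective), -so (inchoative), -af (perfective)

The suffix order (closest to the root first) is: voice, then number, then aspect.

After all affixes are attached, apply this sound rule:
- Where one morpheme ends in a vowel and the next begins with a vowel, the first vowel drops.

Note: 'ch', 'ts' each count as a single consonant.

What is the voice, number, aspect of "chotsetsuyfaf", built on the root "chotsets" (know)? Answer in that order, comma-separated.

active, plural, perfective

Segment: chotsets-uy-f-af.
voice: -uy → active.
number: -f → plural.
aspect: -af → perfective.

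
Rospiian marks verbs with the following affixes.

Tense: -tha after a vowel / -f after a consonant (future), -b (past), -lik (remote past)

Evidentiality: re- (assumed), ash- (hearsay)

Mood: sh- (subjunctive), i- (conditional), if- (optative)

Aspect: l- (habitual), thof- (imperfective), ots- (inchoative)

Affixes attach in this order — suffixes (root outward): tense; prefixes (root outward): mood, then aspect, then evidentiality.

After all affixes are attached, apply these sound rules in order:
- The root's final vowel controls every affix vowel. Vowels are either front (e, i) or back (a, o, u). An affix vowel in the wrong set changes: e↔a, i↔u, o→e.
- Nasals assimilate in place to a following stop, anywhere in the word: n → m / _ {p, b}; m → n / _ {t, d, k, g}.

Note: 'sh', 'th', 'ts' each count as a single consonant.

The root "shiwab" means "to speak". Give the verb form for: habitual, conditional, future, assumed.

Attach tense future -f (after consonant 'b') → shiwabf.
Attach mood conditional i- → ishiwabf.
Attach aspect habitual l- → lishiwabf.
Attach evidentiality assumed re- → relishiwabf.
Apply vowel harmony: relishiwabf → ralushiwabf.
Nasal assimilation: no change.

ralushiwabf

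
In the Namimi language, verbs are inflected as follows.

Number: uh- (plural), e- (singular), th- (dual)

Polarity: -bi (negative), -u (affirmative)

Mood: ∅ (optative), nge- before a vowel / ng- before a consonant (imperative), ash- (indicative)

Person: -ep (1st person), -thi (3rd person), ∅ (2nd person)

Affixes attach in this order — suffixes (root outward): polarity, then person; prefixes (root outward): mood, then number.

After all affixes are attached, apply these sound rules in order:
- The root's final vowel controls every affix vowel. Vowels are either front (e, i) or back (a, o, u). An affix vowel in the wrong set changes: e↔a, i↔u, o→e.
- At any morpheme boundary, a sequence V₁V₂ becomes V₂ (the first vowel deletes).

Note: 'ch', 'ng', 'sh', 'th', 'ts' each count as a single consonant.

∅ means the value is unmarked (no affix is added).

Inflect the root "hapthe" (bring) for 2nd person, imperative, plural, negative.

Attach mood imperative ng- (before consonant 'h') → nghapthe.
Attach number plural uh- → uhnghapthe.
Attach polarity negative -bi → uhnghapthebi.
person = 2nd person: zero marking, form stays uhnghapthebi.
Apply vowel harmony: uhnghapthebi → ihnghapthebi.
Vowel deletion: no change.

ihnghapthebi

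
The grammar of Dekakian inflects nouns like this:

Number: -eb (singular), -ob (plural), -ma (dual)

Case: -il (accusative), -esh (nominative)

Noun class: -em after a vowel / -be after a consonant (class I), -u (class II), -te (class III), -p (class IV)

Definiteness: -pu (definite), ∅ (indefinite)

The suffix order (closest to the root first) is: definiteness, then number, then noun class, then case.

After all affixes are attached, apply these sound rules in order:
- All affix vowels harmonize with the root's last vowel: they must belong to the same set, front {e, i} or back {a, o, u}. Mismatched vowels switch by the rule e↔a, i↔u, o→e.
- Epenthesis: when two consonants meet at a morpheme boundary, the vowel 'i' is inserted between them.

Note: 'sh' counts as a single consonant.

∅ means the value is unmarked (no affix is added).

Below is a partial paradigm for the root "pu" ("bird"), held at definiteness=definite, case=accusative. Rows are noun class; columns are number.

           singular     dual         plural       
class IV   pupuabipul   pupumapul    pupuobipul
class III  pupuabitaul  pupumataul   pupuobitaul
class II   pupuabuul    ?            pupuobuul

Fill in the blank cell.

Attach definiteness definite -pu → pupu.
Attach number dual -ma → pupuma.
Attach noun class class II -u → pupumau.
Attach case accusative -il → pupumauil.
Apply vowel harmony: pupumauil → pupumauul.
Epenthesis: no change.

pupumauul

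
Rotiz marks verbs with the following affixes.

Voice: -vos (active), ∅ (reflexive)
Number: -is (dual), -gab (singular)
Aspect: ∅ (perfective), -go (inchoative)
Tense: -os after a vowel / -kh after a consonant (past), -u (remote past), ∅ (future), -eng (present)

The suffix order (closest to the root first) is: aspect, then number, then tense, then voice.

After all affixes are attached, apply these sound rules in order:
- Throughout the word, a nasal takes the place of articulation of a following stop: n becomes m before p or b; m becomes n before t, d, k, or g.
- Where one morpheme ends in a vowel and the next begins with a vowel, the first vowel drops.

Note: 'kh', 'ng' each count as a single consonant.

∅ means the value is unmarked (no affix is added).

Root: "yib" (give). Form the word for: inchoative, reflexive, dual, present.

Attach aspect inchoative -go → yibgo.
Attach number dual -is → yibgois.
Attach tense present -eng → yibgoiseng.
voice = reflexive: zero marking, form stays yibgoiseng.
Nasal assimilation: no change.
Apply vowel deletion: yibgoiseng → yibgiseng.

yibgiseng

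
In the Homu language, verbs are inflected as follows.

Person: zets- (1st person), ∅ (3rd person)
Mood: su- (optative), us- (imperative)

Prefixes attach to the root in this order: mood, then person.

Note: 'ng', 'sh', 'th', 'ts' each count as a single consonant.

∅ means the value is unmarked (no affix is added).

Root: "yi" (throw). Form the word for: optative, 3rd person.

suyi

Attach mood optative su- → suyi.
person = 3rd person: zero marking, form stays suyi.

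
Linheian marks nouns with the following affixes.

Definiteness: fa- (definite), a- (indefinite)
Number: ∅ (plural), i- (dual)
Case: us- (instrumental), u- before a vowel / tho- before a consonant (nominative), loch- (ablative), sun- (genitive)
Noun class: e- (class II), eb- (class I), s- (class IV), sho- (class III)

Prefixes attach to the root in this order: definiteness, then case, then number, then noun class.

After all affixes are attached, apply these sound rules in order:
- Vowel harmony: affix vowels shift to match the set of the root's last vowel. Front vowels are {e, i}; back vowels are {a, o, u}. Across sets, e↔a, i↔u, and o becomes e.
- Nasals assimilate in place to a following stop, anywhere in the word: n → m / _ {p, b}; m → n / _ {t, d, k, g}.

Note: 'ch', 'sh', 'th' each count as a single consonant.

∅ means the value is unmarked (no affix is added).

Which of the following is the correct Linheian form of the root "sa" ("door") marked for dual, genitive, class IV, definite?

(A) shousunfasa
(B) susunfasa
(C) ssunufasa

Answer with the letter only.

Attach definiteness definite fa- → fasa.
Attach case genitive sun- → sunfasa.
Attach number dual i- → isunfasa.
Attach noun class class IV s- → sisunfasa.
Apply vowel harmony: sisunfasa → susunfasa.
Nasal assimilation: no change.
So the correct form is susunfasa, option (B).
(C) ssunufasa is wrong: it has the affixes in the wrong order.
(A) shousunfasa is wrong: it uses class III instead of class IV for noun class.

B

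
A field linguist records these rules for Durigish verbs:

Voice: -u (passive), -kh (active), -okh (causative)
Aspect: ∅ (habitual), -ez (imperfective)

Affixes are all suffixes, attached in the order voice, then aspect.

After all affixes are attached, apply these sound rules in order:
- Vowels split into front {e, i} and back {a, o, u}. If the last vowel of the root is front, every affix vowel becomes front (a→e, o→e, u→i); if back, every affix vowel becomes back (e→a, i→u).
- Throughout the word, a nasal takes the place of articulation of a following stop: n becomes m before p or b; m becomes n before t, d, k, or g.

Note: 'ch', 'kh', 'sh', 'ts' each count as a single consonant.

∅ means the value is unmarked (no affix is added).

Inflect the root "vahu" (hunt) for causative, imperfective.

vahuokhaz

Attach voice causative -okh → vahuokh.
Attach aspect imperfective -ez → vahuokhez.
Apply vowel harmony: vahuokhez → vahuokhaz.
Nasal assimilation: no change.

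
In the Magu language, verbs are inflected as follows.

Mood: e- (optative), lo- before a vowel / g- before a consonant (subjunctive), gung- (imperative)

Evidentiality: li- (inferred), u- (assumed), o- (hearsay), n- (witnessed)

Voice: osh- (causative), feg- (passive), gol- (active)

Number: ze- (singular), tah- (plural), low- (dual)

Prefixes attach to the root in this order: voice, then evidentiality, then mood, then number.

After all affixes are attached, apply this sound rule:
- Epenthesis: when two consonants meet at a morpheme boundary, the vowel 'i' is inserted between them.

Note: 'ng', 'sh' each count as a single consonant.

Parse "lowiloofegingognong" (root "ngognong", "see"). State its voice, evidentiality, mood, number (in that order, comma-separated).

Segment: low-lo-o-feg-ngognong.
voice: feg- → passive.
evidentiality: o- → hearsay.
mood: lo/g- → subjunctive.
number: low- → dual.

passive, hearsay, subjunctive, dual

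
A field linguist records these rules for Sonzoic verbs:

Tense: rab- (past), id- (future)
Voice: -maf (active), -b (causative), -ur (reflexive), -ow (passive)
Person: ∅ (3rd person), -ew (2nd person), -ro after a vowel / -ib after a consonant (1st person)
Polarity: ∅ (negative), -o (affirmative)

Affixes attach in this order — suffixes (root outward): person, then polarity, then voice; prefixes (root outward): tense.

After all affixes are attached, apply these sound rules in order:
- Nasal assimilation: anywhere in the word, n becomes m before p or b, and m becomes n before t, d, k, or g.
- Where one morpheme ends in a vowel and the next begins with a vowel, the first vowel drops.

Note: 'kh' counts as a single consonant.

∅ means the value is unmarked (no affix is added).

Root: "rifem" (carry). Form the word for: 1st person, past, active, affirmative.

Attach tense past rab- → rabrifem.
Attach person 1st person -ib (after consonant 'm') → rabrifemib.
Attach polarity affirmative -o → rabrifemibo.
Attach voice active -maf → rabrifemibomaf.
Nasal assimilation: no change.
Vowel deletion: no change.

rabrifemibomaf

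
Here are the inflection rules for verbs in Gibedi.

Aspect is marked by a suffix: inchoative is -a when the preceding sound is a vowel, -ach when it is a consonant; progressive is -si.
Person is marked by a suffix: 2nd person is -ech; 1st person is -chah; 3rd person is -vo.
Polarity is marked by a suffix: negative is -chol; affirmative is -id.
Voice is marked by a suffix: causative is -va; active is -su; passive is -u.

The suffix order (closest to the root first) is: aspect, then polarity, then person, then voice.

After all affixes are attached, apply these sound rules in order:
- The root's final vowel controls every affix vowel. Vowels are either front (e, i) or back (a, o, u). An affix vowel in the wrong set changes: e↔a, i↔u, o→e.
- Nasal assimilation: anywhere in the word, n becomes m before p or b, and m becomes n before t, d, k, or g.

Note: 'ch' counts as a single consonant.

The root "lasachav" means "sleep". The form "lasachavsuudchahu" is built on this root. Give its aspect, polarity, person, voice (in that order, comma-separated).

Segment: lasachav-si-id-chah-u.
aspect: -si → progressive.
polarity: -id → affirmative.
person: -chah → 1st person.
voice: -u → passive.

progressive, affirmative, 1st person, passive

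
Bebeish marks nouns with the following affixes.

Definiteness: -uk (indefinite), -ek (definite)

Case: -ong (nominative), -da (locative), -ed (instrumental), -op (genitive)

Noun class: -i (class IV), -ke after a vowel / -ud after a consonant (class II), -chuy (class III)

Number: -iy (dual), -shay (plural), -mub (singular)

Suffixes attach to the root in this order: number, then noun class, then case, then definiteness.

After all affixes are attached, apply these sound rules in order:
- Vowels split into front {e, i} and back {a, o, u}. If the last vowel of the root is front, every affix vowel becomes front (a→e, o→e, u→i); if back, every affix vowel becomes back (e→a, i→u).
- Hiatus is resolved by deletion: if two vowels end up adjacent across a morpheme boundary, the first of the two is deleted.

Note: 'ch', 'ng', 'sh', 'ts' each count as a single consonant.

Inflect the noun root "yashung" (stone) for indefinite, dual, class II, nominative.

Attach number dual -iy → yashungiy.
Attach noun class class II -ud (after consonant 'y') → yashungiyud.
Attach case nominative -ong → yashungiyudong.
Attach definiteness indefinite -uk → yashungiyudonguk.
Apply vowel harmony: yashungiyudonguk → yashunguyudonguk.
Vowel deletion: no change.

yashunguyudonguk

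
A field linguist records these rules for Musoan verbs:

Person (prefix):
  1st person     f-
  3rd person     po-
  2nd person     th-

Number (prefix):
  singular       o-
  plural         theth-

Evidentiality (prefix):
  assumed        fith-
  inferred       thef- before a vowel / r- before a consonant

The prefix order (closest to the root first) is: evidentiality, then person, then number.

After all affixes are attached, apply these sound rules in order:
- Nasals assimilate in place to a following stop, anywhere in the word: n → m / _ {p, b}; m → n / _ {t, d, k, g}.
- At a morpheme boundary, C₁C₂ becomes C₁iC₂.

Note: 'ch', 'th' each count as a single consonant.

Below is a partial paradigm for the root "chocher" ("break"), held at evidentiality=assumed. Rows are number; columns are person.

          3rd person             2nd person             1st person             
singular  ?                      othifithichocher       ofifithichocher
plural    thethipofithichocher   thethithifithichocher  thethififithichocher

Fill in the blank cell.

Attach evidentiality assumed fith- → fithchocher.
Attach person 3rd person po- → pofithchocher.
Attach number singular o- → opofithchocher.
Nasal assimilation: no change.
Apply epenthesis: opofithchocher → opofithichocher.

opofithichocher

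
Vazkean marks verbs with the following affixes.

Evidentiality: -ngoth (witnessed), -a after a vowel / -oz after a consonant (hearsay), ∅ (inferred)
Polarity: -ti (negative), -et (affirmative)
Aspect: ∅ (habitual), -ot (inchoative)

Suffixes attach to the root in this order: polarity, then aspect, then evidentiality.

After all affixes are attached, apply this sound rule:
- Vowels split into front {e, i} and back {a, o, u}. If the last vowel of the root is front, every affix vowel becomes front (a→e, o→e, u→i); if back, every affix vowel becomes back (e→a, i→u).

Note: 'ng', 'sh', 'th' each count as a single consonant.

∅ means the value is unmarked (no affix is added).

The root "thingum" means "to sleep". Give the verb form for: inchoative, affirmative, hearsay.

Attach polarity affirmative -et → thingumet.
Attach aspect inchoative -ot → thingumetot.
Attach evidentiality hearsay -oz (after consonant 't') → thingumetotoz.
Apply vowel harmony: thingumetotoz → thingumatotoz.

thingumatotoz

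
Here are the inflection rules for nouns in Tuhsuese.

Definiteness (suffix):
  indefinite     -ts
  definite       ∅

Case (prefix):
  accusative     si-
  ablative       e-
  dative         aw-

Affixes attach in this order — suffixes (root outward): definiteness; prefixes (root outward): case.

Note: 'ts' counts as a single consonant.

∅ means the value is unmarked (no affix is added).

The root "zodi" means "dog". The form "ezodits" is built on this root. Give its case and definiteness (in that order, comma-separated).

ablative, indefinite

Segment: e-zodi-ts.
case: e- → ablative.
definiteness: -ts → indefinite.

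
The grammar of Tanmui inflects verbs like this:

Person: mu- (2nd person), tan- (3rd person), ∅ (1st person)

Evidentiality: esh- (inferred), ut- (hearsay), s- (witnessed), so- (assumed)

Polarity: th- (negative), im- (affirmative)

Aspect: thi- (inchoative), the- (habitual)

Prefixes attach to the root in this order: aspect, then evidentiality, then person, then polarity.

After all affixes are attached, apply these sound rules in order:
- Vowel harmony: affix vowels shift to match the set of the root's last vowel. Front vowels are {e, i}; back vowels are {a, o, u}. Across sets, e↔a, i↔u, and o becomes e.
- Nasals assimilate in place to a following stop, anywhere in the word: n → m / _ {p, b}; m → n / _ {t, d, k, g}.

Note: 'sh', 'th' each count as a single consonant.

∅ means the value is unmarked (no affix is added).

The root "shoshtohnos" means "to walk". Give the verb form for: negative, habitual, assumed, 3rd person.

Attach aspect habitual the- → theshoshtohnos.
Attach evidentiality assumed so- → sotheshoshtohnos.
Attach person 3rd person tan- → tansotheshoshtohnos.
Attach polarity negative th- → thtansotheshoshtohnos.
Apply vowel harmony: thtansotheshoshtohnos → thtansothashoshtohnos.
Nasal assimilation: no change.

thtansothashoshtohnos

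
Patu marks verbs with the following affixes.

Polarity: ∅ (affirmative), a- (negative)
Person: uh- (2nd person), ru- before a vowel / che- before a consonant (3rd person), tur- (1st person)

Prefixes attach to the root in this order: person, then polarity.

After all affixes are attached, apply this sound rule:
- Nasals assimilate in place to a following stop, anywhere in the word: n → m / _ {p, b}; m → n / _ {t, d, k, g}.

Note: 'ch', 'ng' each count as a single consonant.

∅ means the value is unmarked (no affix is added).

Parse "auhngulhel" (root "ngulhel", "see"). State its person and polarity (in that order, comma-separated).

2nd person, negative

Segment: a-uh-ngulhel.
person: uh- → 2nd person.
polarity: a- → negative.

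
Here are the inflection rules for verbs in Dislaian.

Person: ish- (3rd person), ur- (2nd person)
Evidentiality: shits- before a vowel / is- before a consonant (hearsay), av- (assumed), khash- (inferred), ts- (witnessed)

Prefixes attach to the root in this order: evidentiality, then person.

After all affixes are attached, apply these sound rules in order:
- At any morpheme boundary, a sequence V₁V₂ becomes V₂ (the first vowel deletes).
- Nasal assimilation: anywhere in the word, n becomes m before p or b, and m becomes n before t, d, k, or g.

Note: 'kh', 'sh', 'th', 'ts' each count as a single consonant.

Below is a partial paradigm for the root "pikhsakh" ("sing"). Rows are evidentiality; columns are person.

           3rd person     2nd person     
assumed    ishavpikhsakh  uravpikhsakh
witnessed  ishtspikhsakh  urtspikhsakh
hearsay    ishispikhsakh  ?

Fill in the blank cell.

Attach evidentiality hearsay is- (before consonant 'p') → ispikhsakh.
Attach person 2nd person ur- → urispikhsakh.
Vowel deletion: no change.
Nasal assimilation: no change.

urispikhsakh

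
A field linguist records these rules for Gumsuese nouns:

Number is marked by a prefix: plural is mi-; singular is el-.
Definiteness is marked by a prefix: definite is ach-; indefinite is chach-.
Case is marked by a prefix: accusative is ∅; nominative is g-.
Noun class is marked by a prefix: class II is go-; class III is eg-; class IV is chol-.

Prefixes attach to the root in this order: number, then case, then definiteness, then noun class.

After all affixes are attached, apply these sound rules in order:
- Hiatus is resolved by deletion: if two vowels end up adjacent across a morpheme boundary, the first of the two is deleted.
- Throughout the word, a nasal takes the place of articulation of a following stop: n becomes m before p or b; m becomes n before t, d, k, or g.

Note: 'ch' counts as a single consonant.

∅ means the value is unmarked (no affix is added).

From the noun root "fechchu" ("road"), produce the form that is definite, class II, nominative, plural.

Attach number plural mi- → mifechchu.
Attach case nominative g- → gmifechchu.
Attach definiteness definite ach- → achgmifechchu.
Attach noun class class II go- → goachgmifechchu.
Apply vowel deletion: goachgmifechchu → gachgmifechchu.
Nasal assimilation: no change.

gachgmifechchu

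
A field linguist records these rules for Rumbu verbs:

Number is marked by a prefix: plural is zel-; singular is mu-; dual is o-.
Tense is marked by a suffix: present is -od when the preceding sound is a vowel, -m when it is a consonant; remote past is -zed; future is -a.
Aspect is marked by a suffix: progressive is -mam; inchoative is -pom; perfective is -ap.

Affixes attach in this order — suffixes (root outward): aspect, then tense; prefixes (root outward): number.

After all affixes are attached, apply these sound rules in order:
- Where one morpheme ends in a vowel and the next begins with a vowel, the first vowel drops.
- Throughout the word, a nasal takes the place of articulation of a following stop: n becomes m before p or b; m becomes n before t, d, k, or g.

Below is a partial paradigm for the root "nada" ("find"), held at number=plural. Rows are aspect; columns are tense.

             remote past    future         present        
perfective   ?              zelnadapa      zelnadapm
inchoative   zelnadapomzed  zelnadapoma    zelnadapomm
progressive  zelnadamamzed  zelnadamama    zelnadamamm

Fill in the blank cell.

zelnadapzed

Attach aspect perfective -ap → nadaap.
Attach tense remote past -zed → nadaapzed.
Attach number plural zel- → zelnadaapzed.
Apply vowel deletion: zelnadaapzed → zelnadapzed.
Nasal assimilation: no change.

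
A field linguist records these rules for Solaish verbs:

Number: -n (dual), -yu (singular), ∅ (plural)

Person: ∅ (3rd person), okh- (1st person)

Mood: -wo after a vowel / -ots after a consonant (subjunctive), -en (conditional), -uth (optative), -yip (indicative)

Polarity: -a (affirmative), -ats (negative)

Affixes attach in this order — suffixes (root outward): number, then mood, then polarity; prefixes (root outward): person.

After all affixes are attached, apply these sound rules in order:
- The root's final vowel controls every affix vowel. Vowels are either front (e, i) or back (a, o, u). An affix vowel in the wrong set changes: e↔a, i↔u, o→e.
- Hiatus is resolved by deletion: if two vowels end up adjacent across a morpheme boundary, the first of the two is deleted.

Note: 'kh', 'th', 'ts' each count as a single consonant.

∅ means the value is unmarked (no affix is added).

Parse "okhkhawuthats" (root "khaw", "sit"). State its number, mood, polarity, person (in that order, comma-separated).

Segment: okh-khaw-uth-ats.
number: ∅ → plural.
mood: -uth → optative.
polarity: -ats → negative.
person: okh- → 1st person.

plural, optative, negative, 1st person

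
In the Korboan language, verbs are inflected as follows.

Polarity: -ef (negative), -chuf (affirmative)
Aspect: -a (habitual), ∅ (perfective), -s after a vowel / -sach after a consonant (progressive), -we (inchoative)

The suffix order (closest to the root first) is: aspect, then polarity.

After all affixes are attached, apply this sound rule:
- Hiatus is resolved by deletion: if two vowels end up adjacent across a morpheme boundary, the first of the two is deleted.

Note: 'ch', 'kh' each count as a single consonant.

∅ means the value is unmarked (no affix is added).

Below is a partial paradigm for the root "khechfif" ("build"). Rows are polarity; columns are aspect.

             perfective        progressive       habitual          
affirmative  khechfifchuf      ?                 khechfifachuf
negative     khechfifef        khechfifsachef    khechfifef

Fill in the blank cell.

Attach aspect progressive -sach (after consonant 'f') → khechfifsach.
Attach polarity affirmative -chuf → khechfifsachchuf.
Vowel deletion: no change.

khechfifsachchuf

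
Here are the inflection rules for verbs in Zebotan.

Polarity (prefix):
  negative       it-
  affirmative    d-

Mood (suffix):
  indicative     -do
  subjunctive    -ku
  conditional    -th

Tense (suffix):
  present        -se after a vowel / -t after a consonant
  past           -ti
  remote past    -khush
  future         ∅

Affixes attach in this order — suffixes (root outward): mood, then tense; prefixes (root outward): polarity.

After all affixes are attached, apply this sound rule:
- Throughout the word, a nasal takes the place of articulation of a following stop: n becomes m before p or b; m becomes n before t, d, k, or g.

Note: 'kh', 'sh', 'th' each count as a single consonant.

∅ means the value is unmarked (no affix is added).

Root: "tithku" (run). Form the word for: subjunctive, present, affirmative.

dtithkukuse

Attach mood subjunctive -ku → tithkuku.
Attach tense present -se (after vowel 'u') → tithkukuse.
Attach polarity affirmative d- → dtithkukuse.
Nasal assimilation: no change.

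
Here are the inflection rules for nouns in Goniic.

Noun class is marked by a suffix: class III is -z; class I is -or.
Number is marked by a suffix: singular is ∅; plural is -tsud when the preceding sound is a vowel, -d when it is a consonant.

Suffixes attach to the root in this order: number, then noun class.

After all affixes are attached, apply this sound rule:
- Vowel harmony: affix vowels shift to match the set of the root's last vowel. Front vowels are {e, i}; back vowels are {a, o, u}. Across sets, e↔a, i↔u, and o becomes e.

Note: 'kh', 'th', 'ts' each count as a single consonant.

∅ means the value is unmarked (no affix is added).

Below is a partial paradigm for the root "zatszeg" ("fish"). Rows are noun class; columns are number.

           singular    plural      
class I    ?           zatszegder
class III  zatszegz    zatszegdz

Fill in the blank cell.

zatszeger

number = singular: zero marking, form stays zatszeg.
Attach noun class class I -or → zatszegor.
Apply vowel harmony: zatszegor → zatszeger.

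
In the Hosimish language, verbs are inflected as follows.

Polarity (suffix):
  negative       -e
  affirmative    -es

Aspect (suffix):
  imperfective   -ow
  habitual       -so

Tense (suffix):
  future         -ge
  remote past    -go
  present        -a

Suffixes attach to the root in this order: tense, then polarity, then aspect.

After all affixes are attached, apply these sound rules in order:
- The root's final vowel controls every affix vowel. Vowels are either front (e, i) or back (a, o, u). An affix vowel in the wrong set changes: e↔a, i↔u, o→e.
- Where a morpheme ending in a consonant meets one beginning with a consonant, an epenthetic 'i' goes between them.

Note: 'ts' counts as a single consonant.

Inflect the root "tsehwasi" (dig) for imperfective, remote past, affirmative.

Attach tense remote past -go → tsehwasigo.
Attach polarity affirmative -es → tsehwasigoes.
Attach aspect imperfective -ow → tsehwasigoesow.
Apply vowel harmony: tsehwasigoesow → tsehwasigeesew.
Epenthesis: no change.

tsehwasigeesew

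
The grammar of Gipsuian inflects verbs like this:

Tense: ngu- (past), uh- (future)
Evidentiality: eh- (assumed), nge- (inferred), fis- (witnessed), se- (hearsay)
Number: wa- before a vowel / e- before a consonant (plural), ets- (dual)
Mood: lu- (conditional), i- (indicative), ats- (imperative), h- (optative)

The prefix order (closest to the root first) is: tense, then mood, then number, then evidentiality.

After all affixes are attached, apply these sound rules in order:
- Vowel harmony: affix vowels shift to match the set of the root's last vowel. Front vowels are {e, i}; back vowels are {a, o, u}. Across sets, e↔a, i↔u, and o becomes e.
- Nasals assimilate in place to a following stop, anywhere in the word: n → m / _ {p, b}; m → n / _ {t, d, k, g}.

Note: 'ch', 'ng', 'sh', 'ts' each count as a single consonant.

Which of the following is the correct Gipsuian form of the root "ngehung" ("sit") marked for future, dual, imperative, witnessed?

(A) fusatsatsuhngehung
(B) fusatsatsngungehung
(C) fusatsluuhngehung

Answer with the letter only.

Attach tense future uh- → uhngehung.
Attach mood imperative ats- → atsuhngehung.
Attach number dual ets- → etsatsuhngehung.
Attach evidentiality witnessed fis- → fisetsatsuhngehung.
Apply vowel harmony: fisetsatsuhngehung → fusatsatsuhngehung.
Nasal assimilation: no change.
So the correct form is fusatsatsuhngehung, option (A).
(B) fusatsatsngungehung is wrong: it uses past instead of future for tense.
(C) fusatsluuhngehung is wrong: it uses conditional instead of imperative for mood.

A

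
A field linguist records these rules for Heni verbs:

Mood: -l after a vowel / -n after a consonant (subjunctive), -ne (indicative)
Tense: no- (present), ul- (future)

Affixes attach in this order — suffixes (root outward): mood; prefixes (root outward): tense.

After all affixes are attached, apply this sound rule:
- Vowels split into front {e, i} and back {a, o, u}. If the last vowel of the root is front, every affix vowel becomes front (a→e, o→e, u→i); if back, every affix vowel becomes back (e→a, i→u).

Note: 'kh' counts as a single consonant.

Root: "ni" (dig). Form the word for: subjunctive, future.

ilnil

Attach mood subjunctive -l (after vowel 'i') → nil.
Attach tense future ul- → ulnil.
Apply vowel harmony: ulnil → ilnil.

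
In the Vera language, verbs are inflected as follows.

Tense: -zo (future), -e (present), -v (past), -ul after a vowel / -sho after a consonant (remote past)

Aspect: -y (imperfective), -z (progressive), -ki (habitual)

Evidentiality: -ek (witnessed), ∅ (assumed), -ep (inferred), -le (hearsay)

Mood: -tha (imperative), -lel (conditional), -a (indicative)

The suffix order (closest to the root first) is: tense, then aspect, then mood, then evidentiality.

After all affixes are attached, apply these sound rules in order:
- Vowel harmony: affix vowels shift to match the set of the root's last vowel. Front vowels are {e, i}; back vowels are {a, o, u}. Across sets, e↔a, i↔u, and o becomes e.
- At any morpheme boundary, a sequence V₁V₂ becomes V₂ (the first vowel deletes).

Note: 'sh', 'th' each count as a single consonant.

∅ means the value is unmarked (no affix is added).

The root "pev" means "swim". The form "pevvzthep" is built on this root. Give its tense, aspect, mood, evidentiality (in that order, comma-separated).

Segment: pev-v-z-tha-ep.
tense: -v → past.
aspect: -z → progressive.
mood: -tha → imperative.
evidentiality: -ep → inferred.

past, progressive, imperative, inferred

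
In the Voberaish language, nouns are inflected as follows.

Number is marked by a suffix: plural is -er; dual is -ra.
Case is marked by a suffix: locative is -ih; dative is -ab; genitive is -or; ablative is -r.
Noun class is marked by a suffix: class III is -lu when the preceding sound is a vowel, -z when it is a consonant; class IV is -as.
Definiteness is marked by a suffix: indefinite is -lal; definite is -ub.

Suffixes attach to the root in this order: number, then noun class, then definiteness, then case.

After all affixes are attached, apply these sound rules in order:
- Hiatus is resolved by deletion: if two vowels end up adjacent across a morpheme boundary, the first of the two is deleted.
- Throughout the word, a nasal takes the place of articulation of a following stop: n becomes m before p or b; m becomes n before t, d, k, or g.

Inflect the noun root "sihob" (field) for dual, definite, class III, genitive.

sihobralubor

Attach number dual -ra → sihobra.
Attach noun class class III -lu (after vowel 'a') → sihobralu.
Attach definiteness definite -ub → sihobraluub.
Attach case genitive -or → sihobraluubor.
Apply vowel deletion: sihobraluubor → sihobralubor.
Nasal assimilation: no change.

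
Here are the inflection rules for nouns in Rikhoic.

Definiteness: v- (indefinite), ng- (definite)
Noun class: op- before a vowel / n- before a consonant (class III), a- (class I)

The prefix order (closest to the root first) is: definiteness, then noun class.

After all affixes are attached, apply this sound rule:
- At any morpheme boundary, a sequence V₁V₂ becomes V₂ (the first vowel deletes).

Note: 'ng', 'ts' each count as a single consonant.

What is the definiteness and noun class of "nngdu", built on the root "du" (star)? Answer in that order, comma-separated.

Segment: n-ng-du.
definiteness: ng- → definite.
noun class: op/n- → class III.

definite, class III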